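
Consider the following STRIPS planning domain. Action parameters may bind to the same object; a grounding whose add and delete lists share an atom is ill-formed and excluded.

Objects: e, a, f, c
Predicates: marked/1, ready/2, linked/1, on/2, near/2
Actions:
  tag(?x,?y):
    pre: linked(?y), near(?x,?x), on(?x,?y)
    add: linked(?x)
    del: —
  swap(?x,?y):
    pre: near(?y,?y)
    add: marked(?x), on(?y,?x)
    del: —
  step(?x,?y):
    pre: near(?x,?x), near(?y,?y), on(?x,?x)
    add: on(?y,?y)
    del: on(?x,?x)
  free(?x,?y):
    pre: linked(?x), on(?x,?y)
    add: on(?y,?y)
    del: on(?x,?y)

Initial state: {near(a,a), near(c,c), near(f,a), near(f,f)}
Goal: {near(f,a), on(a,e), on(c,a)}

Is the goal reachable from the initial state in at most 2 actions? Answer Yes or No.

1. swap(e,a)  →  {marked(e), near(a,a), near(c,c), near(f,a), near(f,f), on(a,e)}
2. swap(a,c)  →  {marked(a), marked(e), near(a,a), near(c,c), near(f,a), near(f,f), on(a,e), on(c,a)}
optimal plan length = 2; 2 ≤ 2

Yes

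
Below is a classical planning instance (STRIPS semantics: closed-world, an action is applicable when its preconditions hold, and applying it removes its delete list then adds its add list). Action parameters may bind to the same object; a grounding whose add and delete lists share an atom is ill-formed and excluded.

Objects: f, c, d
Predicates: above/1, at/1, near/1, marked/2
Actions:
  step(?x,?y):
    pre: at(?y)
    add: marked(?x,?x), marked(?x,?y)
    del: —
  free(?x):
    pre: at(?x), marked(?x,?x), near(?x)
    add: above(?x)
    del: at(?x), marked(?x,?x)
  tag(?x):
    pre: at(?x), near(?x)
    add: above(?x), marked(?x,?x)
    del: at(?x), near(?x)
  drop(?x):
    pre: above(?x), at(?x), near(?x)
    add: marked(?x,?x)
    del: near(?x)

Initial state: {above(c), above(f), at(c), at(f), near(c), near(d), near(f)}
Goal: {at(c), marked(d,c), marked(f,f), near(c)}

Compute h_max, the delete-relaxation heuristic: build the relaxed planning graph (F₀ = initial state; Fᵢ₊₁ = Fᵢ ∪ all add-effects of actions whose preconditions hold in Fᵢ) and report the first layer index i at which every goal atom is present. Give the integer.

1

F0 = init (7 atoms)
F1 = F0 ∪ {marked(c,c), marked(c,f), marked(d,c), marked(d,d), marked(d,f), marked(f,c), marked(f,f)}  (14 atoms)
goal ⊆ F1  ⇒  h_max = 1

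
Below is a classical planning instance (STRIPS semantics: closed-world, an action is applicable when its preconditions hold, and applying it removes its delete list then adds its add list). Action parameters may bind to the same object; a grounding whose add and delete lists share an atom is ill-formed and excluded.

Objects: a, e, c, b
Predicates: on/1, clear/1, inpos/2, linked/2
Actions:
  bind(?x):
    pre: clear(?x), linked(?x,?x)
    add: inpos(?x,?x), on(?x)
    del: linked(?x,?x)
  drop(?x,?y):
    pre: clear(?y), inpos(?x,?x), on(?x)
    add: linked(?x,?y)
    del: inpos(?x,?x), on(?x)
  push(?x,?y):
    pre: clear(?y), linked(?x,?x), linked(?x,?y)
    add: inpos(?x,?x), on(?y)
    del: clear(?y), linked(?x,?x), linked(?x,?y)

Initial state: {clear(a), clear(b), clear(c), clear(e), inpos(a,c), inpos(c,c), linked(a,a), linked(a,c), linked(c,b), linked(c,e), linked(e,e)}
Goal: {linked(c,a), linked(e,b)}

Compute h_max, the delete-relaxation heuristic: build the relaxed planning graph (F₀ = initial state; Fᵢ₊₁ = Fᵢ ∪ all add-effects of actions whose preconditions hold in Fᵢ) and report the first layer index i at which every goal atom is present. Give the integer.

2

F0 = init (11 atoms)
F1 = F0 ∪ {inpos(a,a), inpos(e,e), on(a), on(c), on(e)}  (16 atoms)
F2 = F1 ∪ {linked(a,b), linked(a,e), linked(c,a), linked(c,c), linked(e,a), linked(e,b), linked(e,c)}  (23 atoms)
goal ⊆ F2  ⇒  h_max = 2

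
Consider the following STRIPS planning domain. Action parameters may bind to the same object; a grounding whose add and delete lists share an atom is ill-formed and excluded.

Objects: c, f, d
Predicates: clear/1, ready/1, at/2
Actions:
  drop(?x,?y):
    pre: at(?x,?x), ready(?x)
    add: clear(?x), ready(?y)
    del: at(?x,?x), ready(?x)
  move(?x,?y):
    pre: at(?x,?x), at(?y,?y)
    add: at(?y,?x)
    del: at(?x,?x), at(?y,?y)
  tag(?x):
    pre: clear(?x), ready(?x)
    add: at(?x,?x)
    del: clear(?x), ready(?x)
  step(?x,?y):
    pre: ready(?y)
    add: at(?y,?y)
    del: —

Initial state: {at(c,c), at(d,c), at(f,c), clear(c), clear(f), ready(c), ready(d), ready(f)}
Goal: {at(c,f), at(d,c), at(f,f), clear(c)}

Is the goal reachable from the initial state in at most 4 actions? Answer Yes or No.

Yes

1. step(c,f)  →  {at(c,c), at(d,c), at(f,c), at(f,f), clear(c), clear(f), ready(c), ready(d), ready(f)}
2. move(f,c)  →  {at(c,f), at(d,c), at(f,c), clear(c), clear(f), ready(c), ready(d), ready(f)}
3. tag(f)  →  {at(c,f), at(d,c), at(f,c), at(f,f), clear(c), ready(c), ready(d)}
optimal plan length = 3; 3 ≤ 4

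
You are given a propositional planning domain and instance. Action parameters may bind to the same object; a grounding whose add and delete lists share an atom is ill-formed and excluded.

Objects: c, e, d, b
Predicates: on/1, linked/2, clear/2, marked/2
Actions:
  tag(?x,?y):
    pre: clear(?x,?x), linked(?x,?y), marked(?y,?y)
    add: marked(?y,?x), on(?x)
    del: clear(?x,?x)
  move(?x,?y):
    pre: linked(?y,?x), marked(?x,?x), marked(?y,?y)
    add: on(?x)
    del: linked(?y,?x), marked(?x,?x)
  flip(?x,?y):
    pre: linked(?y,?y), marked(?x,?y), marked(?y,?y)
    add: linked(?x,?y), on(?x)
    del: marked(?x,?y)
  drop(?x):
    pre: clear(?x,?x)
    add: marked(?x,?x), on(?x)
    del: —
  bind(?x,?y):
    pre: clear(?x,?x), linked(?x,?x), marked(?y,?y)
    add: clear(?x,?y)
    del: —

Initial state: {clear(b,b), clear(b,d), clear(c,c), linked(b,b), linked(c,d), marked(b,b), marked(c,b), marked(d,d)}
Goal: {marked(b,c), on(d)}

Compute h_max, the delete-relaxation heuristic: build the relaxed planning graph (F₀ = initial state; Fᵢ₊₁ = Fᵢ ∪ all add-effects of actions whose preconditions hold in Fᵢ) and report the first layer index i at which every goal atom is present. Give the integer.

F0 = init (8 atoms)
F1 = F0 ∪ {linked(c,b), marked(c,c), marked(d,c), on(b), on(c)}  (13 atoms)
F2 = F1 ∪ {clear(b,c), marked(b,c), on(d)}  (16 atoms)
goal ⊆ F2  ⇒  h_max = 2

2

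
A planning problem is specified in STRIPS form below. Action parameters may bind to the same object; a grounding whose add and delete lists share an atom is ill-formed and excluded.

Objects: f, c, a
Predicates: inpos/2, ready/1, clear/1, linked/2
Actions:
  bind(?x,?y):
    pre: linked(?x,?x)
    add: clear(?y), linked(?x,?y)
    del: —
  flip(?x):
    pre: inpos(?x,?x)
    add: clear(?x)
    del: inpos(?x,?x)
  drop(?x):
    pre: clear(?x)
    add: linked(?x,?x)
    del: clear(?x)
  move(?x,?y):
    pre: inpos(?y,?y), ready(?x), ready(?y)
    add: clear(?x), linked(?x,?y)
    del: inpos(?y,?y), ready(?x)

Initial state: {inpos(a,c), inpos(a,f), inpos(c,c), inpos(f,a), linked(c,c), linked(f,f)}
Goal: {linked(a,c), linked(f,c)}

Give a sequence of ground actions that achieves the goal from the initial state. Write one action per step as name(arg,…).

bind(f,c); bind(f,a); drop(a); bind(a,c)

1. bind(f,c)  →  {clear(c), inpos(a,c), inpos(a,f), inpos(c,c), inpos(f,a), linked(c,c), linked(f,c), linked(f,f)}
2. bind(f,a)  →  {clear(a), clear(c), inpos(a,c), inpos(a,f), inpos(c,c), inpos(f,a), linked(c,c), linked(f,a), linked(f,c), linked(f,f)}
3. drop(a)  →  {clear(c), inpos(a,c), inpos(a,f), inpos(c,c), inpos(f,a), linked(a,a), linked(c,c), linked(f,a), linked(f,c), linked(f,f)}
4. bind(a,c)  →  {clear(c), inpos(a,c), inpos(a,f), inpos(c,c), inpos(f,a), linked(a,a), linked(a,c), linked(c,c), linked(f,a), linked(f,c), linked(f,f)}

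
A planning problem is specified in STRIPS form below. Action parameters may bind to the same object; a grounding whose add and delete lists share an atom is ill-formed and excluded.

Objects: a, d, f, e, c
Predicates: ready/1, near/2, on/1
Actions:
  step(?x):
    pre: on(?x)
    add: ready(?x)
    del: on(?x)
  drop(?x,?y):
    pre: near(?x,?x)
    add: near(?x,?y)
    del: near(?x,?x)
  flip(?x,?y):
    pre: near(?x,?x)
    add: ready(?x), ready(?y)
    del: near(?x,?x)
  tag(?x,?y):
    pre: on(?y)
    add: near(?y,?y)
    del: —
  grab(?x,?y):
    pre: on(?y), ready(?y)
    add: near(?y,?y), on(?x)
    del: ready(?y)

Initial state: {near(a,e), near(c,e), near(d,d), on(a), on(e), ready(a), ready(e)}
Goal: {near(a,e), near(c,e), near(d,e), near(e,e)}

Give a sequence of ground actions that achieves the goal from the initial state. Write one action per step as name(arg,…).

1. drop(d,e)  →  {near(a,e), near(c,e), near(d,e), on(a), on(e), ready(a), ready(e)}
2. tag(a,e)  →  {near(a,e), near(c,e), near(d,e), near(e,e), on(a), on(e), ready(a), ready(e)}

drop(d,e); tag(a,e)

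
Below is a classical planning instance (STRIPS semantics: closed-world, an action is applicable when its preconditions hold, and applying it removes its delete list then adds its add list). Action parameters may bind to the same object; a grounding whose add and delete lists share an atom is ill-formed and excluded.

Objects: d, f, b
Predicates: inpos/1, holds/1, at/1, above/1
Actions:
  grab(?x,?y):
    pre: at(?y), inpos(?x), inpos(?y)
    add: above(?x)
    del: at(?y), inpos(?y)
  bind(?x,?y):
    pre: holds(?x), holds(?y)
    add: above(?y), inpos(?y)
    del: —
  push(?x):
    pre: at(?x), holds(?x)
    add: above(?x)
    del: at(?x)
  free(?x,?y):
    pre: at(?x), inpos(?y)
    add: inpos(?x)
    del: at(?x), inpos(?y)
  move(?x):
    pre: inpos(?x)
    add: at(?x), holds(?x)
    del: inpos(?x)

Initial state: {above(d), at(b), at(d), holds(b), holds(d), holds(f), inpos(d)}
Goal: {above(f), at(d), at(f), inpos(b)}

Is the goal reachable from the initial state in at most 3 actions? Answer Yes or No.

1. bind(d,f)  →  {above(d), above(f), at(b), at(d), holds(b), holds(d), holds(f), inpos(d), inpos(f)}
2. bind(d,b)  →  {above(b), above(d), above(f), at(b), at(d), holds(b), holds(d), holds(f), inpos(b), inpos(d), inpos(f)}
3. move(f)  →  {above(b), above(d), above(f), at(b), at(d), at(f), holds(b), holds(d), holds(f), inpos(b), inpos(d)}
optimal plan length = 3; 3 ≤ 3

Yes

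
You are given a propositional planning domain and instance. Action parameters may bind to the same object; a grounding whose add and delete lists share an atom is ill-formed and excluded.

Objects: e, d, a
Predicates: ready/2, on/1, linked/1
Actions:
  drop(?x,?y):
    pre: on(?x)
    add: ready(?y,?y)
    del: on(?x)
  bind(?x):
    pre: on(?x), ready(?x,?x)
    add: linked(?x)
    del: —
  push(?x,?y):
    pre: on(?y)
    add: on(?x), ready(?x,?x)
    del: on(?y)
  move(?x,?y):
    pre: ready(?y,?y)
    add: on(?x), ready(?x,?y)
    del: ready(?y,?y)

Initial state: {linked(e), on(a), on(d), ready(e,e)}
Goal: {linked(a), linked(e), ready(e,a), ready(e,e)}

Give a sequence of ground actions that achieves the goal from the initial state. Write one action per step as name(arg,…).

1. drop(d,a)  →  {linked(e), on(a), ready(a,a), ready(e,e)}
2. bind(a)  →  {linked(a), linked(e), on(a), ready(a,a), ready(e,e)}
3. move(e,a)  →  {linked(a), linked(e), on(a), on(e), ready(e,a), ready(e,e)}

drop(d,a); bind(a); move(e,a)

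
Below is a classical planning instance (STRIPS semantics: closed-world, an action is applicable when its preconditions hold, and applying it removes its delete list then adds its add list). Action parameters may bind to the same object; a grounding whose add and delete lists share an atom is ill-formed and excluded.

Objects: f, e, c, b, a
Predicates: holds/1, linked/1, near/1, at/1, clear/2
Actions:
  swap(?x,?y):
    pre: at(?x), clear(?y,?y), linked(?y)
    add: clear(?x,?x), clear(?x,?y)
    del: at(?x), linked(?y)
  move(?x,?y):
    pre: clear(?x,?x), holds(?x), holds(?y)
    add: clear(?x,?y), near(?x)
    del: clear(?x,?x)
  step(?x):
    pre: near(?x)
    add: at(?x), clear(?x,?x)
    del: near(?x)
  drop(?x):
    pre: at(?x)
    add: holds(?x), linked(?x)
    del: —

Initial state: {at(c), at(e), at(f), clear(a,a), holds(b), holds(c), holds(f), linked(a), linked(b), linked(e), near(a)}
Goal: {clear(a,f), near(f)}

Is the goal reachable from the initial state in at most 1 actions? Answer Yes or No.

No

1. swap(f,a)  →  {at(c), at(e), clear(a,a), clear(f,a), clear(f,f), holds(b), holds(c), holds(f), linked(b), linked(e), near(a)}
2. move(f,c)  →  {at(c), at(e), clear(a,a), clear(f,a), clear(f,c), holds(b), holds(c), holds(f), linked(b), linked(e), near(a), near(f)}
3. step(a)  →  {at(a), at(c), at(e), clear(a,a), clear(f,a), clear(f,c), holds(b), holds(c), holds(f), linked(b), linked(e), near(f)}
4. drop(a)  →  {at(a), at(c), at(e), clear(a,a), clear(f,a), clear(f,c), holds(a), holds(b), holds(c), holds(f), linked(a), linked(b), linked(e), near(f)}
5. move(a,f)  →  {at(a), at(c), at(e), clear(a,f), clear(f,a), clear(f,c), holds(a), holds(b), holds(c), holds(f), linked(a), linked(b), linked(e), near(a), near(f)}
optimal plan length = 5; 5 > 1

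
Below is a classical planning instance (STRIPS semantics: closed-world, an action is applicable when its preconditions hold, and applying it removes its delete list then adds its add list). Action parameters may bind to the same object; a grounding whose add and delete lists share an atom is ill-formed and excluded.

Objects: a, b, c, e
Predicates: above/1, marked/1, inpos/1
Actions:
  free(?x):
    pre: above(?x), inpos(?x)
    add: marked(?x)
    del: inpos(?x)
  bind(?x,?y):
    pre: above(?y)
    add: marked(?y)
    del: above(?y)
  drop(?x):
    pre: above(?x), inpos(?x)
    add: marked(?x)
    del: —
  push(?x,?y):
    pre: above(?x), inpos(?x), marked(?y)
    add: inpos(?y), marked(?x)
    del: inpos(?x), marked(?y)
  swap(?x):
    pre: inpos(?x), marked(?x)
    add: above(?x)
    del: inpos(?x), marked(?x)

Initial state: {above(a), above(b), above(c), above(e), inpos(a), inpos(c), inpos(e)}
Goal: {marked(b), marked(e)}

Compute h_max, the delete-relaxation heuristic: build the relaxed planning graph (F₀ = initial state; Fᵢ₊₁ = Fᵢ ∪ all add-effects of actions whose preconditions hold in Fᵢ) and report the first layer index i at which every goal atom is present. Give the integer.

F0 = init (7 atoms)
F1 = F0 ∪ {marked(a), marked(b), marked(c), marked(e)}  (11 atoms)
goal ⊆ F1  ⇒  h_max = 1

1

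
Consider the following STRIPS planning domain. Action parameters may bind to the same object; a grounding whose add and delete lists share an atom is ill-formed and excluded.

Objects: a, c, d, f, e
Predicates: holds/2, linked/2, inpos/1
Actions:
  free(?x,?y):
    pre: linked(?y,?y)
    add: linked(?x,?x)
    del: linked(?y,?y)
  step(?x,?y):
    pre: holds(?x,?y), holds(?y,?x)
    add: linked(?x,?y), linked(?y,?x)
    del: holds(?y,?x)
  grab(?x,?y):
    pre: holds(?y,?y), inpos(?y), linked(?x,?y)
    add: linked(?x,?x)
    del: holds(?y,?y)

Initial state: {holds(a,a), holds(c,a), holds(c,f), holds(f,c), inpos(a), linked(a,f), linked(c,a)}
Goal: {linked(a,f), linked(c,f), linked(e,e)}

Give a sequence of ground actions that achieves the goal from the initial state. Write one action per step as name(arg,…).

step(a,a); free(e,a); step(c,f)

1. step(a,a)  →  {holds(c,a), holds(c,f), holds(f,c), inpos(a), linked(a,a), linked(a,f), linked(c,a)}
2. free(e,a)  →  {holds(c,a), holds(c,f), holds(f,c), inpos(a), linked(a,f), linked(c,a), linked(e,e)}
3. step(c,f)  →  {holds(c,a), holds(c,f), inpos(a), linked(a,f), linked(c,a), linked(c,f), linked(e,e), linked(f,c)}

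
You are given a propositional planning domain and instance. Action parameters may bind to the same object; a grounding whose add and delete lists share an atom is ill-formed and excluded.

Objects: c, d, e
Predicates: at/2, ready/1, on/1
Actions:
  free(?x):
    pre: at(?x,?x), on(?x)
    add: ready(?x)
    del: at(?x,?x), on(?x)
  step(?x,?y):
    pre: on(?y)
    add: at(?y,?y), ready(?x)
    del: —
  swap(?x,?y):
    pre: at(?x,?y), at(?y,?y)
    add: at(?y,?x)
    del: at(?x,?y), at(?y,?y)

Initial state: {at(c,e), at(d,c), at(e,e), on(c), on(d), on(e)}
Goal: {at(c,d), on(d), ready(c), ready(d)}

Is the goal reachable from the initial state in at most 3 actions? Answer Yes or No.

1. step(c,c)  →  {at(c,c), at(c,e), at(d,c), at(e,e), on(c), on(d), on(e), ready(c)}
2. step(d,c)  →  {at(c,c), at(c,e), at(d,c), at(e,e), on(c), on(d), on(e), ready(c), ready(d)}
3. swap(d,c)  →  {at(c,d), at(c,e), at(e,e), on(c), on(d), on(e), ready(c), ready(d)}
optimal plan length = 3; 3 ≤ 3

Yes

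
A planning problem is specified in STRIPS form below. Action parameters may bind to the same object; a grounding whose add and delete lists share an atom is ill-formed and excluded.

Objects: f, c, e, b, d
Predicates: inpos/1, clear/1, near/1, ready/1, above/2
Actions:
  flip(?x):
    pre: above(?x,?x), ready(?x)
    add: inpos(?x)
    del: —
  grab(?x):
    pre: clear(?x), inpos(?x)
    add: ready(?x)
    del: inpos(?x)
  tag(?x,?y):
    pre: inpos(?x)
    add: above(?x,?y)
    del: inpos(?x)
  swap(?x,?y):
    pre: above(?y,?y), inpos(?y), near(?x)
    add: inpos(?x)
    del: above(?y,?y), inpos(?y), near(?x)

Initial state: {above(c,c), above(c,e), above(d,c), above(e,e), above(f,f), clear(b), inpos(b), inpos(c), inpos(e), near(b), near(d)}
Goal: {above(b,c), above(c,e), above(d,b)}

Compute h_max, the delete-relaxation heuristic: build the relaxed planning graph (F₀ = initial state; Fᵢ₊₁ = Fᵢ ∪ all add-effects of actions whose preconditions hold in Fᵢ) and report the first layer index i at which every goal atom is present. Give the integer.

2

F0 = init (11 atoms)
F1 = F0 ∪ {above(b,b), above(b,c), above(b,d), above(b,e), above(b,f), above(c,b), above(c,d), above(c,f), above(e,b), above(e,c), above(e,d), above(e,f), inpos(d), ready(b)}  (25 atoms)
F2 = F1 ∪ {above(d,b), above(d,d), above(d,e), above(d,f)}  (29 atoms)
goal ⊆ F2  ⇒  h_max = 2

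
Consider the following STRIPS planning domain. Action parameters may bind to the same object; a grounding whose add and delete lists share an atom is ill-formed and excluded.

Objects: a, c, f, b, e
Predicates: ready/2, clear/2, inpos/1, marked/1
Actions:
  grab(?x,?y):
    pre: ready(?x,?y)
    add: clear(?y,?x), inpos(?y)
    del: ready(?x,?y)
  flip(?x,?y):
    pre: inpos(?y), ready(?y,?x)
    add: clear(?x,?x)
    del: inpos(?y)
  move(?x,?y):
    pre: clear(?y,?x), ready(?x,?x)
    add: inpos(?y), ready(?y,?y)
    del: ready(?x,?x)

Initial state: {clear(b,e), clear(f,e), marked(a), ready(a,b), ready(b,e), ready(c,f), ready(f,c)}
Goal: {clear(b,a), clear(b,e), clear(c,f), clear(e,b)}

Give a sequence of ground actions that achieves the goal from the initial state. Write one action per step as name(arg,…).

grab(a,b); grab(f,c); grab(b,e)

1. grab(a,b)  →  {clear(b,a), clear(b,e), clear(f,e), inpos(b), marked(a), ready(b,e), ready(c,f), ready(f,c)}
2. grab(f,c)  →  {clear(b,a), clear(b,e), clear(c,f), clear(f,e), inpos(b), inpos(c), marked(a), ready(b,e), ready(c,f)}
3. grab(b,e)  →  {clear(b,a), clear(b,e), clear(c,f), clear(e,b), clear(f,e), inpos(b), inpos(c), inpos(e), marked(a), ready(c,f)}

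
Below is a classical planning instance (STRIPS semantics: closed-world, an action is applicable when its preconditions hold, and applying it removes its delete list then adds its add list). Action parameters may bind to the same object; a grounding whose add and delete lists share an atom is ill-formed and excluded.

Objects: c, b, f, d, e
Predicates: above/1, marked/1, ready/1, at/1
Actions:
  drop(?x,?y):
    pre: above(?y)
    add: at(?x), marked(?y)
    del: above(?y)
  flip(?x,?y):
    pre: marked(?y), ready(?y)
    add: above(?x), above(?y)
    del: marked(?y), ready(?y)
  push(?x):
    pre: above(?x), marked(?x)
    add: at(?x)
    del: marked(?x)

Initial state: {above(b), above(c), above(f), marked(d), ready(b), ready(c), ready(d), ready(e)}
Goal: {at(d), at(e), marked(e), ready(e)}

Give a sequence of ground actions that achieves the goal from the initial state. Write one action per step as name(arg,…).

1. drop(d,c)  →  {above(b), above(f), at(d), marked(c), marked(d), ready(b), ready(c), ready(d), ready(e)}
2. flip(e,c)  →  {above(b), above(c), above(e), above(f), at(d), marked(d), ready(b), ready(d), ready(e)}
3. drop(e,e)  →  {above(b), above(c), above(f), at(d), at(e), marked(d), marked(e), ready(b), ready(d), ready(e)}

drop(d,c); flip(e,c); drop(e,e)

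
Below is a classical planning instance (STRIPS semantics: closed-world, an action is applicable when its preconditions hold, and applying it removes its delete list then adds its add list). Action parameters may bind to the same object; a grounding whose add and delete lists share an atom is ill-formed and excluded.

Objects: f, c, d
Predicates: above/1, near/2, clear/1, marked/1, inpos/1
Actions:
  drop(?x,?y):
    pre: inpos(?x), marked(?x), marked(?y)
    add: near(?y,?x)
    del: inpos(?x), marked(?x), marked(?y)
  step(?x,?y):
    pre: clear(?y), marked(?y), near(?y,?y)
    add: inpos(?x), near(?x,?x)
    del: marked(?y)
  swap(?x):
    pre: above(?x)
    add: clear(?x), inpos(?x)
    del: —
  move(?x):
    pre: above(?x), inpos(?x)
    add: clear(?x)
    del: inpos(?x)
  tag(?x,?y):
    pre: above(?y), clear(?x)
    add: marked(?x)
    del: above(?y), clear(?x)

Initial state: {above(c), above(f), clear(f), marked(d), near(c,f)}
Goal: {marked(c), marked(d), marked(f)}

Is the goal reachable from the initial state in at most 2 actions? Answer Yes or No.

No

1. swap(c)  →  {above(c), above(f), clear(c), clear(f), inpos(c), marked(d), near(c,f)}
2. tag(f,f)  →  {above(c), clear(c), inpos(c), marked(d), marked(f), near(c,f)}
3. tag(c,c)  →  {inpos(c), marked(c), marked(d), marked(f), near(c,f)}
optimal plan length = 3; 3 > 2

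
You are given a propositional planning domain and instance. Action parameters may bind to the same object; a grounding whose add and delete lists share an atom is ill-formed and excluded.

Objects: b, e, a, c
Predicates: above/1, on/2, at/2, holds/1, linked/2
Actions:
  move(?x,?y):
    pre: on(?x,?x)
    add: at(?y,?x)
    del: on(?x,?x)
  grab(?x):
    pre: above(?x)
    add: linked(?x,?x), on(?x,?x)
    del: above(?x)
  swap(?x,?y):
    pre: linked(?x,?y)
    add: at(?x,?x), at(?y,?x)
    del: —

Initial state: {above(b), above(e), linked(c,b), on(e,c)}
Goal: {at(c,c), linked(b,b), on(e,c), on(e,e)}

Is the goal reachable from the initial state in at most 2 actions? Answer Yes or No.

No

1. grab(b)  →  {above(e), linked(b,b), linked(c,b), on(b,b), on(e,c)}
2. grab(e)  →  {linked(b,b), linked(c,b), linked(e,e), on(b,b), on(e,c), on(e,e)}
3. swap(c,b)  →  {at(b,c), at(c,c), linked(b,b), linked(c,b), linked(e,e), on(b,b), on(e,c), on(e,e)}
optimal plan length = 3; 3 > 2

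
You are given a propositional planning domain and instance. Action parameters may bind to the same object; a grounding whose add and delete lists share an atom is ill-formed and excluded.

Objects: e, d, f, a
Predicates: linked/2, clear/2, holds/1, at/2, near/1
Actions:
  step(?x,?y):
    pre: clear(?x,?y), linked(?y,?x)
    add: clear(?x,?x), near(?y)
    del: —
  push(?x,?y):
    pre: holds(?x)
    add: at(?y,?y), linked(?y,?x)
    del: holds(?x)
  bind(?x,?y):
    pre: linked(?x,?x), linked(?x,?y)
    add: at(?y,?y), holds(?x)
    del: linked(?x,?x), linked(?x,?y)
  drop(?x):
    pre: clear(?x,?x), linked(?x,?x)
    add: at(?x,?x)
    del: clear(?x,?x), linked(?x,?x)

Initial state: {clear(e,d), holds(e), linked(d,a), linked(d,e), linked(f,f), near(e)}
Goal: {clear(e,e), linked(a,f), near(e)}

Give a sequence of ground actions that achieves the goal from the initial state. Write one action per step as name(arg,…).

step(e,d); bind(f,f); push(f,a)

1. step(e,d)  →  {clear(e,d), clear(e,e), holds(e), linked(d,a), linked(d,e), linked(f,f), near(d), near(e)}
2. bind(f,f)  →  {at(f,f), clear(e,d), clear(e,e), holds(e), holds(f), linked(d,a), linked(d,e), near(d), near(e)}
3. push(f,a)  →  {at(a,a), at(f,f), clear(e,d), clear(e,e), holds(e), linked(a,f), linked(d,a), linked(d,e), near(d), near(e)}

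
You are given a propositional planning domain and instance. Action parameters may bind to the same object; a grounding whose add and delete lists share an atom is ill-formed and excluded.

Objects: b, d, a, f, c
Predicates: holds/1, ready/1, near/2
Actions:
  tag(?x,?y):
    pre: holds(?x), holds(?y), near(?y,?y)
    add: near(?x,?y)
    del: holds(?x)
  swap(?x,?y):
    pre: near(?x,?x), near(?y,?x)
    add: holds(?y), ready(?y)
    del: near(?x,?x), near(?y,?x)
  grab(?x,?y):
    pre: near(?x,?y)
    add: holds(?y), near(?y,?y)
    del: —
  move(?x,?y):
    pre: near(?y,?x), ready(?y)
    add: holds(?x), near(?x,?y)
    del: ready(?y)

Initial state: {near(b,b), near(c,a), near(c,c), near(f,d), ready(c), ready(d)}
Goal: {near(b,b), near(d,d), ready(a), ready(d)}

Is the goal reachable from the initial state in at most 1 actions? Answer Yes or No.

No

1. grab(f,d)  →  {holds(d), near(b,b), near(c,a), near(c,c), near(d,d), near(f,d), ready(c), ready(d)}
2. grab(c,a)  →  {holds(a), holds(d), near(a,a), near(b,b), near(c,a), near(c,c), near(d,d), near(f,d), ready(c), ready(d)}
3. swap(a,a)  →  {holds(a), holds(d), near(b,b), near(c,a), near(c,c), near(d,d), near(f,d), ready(a), ready(c), ready(d)}
optimal plan length = 3; 3 > 1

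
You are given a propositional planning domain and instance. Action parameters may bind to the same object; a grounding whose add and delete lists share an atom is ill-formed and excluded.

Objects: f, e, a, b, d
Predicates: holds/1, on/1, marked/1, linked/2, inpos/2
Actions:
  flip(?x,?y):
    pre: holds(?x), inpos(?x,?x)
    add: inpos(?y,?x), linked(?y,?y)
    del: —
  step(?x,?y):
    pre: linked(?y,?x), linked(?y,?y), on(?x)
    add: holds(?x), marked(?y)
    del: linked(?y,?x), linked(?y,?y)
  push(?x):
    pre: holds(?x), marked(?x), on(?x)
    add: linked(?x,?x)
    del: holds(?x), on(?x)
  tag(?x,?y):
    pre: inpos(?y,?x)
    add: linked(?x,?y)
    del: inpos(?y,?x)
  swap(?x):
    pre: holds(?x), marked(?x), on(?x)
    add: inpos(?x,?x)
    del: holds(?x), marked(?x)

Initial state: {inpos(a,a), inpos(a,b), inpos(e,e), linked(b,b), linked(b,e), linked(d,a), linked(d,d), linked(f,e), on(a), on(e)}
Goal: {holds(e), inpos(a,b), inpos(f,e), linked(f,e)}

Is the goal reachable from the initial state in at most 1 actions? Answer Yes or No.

1. step(e,b)  →  {holds(e), inpos(a,a), inpos(a,b), inpos(e,e), linked(d,a), linked(d,d), linked(f,e), marked(b), on(a), on(e)}
2. flip(e,f)  →  {holds(e), inpos(a,a), inpos(a,b), inpos(e,e), inpos(f,e), linked(d,a), linked(d,d), linked(f,e), linked(f,f), marked(b), on(a), on(e)}
optimal plan length = 2; 2 > 1

No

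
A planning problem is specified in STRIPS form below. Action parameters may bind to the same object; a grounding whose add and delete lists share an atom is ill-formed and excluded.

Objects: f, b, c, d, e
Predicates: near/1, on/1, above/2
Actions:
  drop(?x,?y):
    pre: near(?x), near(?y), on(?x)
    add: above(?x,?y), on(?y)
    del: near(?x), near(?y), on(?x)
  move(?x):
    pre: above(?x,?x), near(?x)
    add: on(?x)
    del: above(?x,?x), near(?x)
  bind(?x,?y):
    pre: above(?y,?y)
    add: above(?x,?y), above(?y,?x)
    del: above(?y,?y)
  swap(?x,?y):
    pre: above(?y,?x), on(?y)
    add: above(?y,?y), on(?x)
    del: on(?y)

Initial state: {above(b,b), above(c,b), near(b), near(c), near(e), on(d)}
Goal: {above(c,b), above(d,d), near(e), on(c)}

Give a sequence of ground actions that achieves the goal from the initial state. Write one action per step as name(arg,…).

1. bind(d,b)  →  {above(b,d), above(c,b), above(d,b), near(b), near(c), near(e), on(d)}
2. swap(b,d)  →  {above(b,d), above(c,b), above(d,b), above(d,d), near(b), near(c), near(e), on(b)}
3. drop(b,c)  →  {above(b,c), above(b,d), above(c,b), above(d,b), above(d,d), near(e), on(c)}

bind(d,b); swap(b,d); drop(b,c)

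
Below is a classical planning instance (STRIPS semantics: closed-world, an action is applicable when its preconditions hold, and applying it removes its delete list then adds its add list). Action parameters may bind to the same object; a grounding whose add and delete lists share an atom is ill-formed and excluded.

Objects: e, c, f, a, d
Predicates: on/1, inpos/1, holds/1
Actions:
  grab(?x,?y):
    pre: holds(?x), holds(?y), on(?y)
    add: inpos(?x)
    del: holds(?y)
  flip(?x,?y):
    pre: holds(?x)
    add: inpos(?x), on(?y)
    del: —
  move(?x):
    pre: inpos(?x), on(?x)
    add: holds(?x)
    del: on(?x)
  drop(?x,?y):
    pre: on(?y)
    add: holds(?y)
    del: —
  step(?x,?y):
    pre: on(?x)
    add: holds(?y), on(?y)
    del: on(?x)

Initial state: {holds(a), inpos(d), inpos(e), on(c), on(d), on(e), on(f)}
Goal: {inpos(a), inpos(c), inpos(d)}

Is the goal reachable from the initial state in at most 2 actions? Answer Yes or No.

No

1. flip(a,e)  →  {holds(a), inpos(a), inpos(d), inpos(e), on(c), on(d), on(e), on(f)}
2. drop(e,c)  →  {holds(a), holds(c), inpos(a), inpos(d), inpos(e), on(c), on(d), on(e), on(f)}
3. grab(c,c)  →  {holds(a), inpos(a), inpos(c), inpos(d), inpos(e), on(c), on(d), on(e), on(f)}
optimal plan length = 3; 3 > 2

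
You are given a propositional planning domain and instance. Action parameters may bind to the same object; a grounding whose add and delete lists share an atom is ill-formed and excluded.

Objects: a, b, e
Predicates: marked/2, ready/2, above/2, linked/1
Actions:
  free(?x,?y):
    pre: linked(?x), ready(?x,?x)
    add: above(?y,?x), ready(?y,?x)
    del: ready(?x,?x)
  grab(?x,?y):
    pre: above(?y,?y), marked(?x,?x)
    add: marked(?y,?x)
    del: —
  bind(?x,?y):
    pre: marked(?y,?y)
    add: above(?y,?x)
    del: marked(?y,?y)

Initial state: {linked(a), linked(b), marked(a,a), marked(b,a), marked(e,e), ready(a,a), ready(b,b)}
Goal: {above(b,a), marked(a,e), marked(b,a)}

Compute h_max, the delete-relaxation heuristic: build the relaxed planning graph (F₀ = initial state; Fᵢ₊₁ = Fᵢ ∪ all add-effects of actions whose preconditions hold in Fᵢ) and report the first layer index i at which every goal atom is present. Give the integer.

F0 = init (7 atoms)
F1 = F0 ∪ {above(a,a), above(a,b), above(a,e), above(b,a), above(e,a), above(e,b), above(e,e), ready(a,b), ready(b,a), ready(e,a), ready(e,b)}  (18 atoms)
F2 = F1 ∪ {marked(a,e), marked(e,a)}  (20 atoms)
goal ⊆ F2  ⇒  h_max = 2

2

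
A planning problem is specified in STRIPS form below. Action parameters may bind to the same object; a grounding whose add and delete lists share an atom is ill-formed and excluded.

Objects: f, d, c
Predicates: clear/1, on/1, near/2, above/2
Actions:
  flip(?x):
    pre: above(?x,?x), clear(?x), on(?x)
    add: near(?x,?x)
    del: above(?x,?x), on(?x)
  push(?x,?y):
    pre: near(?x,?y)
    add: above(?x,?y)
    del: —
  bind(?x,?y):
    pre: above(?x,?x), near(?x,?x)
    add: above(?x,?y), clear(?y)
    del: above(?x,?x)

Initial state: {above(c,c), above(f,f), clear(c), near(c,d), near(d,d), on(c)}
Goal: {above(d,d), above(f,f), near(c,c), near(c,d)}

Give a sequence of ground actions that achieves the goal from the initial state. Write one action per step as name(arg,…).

1. flip(c)  →  {above(f,f), clear(c), near(c,c), near(c,d), near(d,d)}
2. push(d,d)  →  {above(d,d), above(f,f), clear(c), near(c,c), near(c,d), near(d,d)}

flip(c); push(d,d)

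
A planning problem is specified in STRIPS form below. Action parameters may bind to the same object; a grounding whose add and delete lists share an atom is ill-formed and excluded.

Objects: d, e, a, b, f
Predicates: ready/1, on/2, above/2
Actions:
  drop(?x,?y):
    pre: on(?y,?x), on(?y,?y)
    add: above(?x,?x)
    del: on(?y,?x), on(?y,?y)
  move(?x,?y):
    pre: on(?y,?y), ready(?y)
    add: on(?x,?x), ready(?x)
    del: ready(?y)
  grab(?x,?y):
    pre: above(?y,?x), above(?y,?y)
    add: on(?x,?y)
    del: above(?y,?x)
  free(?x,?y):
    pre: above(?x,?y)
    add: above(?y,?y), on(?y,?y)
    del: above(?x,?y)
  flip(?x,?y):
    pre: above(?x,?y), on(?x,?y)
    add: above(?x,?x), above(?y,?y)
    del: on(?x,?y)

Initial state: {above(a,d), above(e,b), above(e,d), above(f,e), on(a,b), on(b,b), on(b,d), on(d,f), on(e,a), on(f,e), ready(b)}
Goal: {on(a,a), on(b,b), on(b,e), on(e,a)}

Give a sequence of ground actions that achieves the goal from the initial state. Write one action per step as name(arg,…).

1. move(a,b)  →  {above(a,d), above(e,b), above(e,d), above(f,e), on(a,a), on(a,b), on(b,b), on(b,d), on(d,f), on(e,a), on(f,e), ready(a)}
2. free(f,e)  →  {above(a,d), above(e,b), above(e,d), above(e,e), on(a,a), on(a,b), on(b,b), on(b,d), on(d,f), on(e,a), on(e,e), on(f,e), ready(a)}
3. grab(b,e)  →  {above(a,d), above(e,d), above(e,e), on(a,a), on(a,b), on(b,b), on(b,d), on(b,e), on(d,f), on(e,a), on(e,e), on(f,e), ready(a)}

move(a,b); free(f,e); grab(b,e)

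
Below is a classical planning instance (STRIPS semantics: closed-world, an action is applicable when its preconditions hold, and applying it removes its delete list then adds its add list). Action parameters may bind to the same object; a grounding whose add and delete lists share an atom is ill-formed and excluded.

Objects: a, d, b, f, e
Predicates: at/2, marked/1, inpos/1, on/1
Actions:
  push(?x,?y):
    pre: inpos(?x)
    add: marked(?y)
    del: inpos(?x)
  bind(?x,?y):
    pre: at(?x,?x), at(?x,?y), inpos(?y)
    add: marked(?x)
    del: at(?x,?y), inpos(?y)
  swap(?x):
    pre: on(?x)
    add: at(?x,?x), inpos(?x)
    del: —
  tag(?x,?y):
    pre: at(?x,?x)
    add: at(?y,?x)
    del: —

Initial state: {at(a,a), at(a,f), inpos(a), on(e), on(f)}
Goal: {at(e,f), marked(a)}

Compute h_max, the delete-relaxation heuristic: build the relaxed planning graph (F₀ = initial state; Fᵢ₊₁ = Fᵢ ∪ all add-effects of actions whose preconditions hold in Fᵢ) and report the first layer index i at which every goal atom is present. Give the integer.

2

F0 = init (5 atoms)
F1 = F0 ∪ {at(b,a), at(d,a), at(e,a), at(e,e), at(f,a), at(f,f), inpos(e), inpos(f), marked(a), marked(b), marked(d), marked(e), marked(f)}  (18 atoms)
F2 = F1 ∪ {at(a,e), at(b,e), at(b,f), at(d,e), at(d,f), at(e,f), at(f,e)}  (25 atoms)
goal ⊆ F2  ⇒  h_max = 2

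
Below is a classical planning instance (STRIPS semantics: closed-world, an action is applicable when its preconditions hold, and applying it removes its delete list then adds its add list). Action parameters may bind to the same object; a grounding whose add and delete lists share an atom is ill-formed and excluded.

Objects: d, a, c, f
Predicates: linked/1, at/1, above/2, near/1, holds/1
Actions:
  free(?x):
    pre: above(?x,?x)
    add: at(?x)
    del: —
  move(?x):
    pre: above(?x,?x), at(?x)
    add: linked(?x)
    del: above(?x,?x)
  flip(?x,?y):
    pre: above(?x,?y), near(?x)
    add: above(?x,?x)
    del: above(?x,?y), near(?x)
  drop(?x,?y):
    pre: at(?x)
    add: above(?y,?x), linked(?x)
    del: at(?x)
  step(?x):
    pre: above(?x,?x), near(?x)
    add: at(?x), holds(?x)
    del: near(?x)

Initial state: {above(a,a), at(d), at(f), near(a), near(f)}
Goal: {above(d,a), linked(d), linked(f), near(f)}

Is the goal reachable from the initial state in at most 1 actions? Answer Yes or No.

1. free(a)  →  {above(a,a), at(a), at(d), at(f), near(a), near(f)}
2. drop(d,d)  →  {above(a,a), above(d,d), at(a), at(f), linked(d), near(a), near(f)}
3. drop(a,d)  →  {above(a,a), above(d,a), above(d,d), at(f), linked(a), linked(d), near(a), near(f)}
4. drop(f,d)  →  {above(a,a), above(d,a), above(d,d), above(d,f), linked(a), linked(d), linked(f), near(a), near(f)}
optimal plan length = 4; 4 > 1

No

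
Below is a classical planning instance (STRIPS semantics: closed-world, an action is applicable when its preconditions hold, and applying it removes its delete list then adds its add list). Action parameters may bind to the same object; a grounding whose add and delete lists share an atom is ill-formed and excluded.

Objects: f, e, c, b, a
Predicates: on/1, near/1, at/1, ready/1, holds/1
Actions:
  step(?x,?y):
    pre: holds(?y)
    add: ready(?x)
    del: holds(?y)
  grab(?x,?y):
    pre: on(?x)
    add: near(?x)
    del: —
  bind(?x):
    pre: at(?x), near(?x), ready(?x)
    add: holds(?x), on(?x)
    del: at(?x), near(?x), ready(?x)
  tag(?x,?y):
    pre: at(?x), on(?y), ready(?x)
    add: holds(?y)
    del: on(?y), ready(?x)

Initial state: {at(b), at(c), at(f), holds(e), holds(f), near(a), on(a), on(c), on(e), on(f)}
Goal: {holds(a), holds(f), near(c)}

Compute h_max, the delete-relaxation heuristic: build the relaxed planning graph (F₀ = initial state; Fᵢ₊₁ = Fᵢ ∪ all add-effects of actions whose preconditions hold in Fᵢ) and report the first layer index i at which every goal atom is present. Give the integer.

F0 = init (10 atoms)
F1 = F0 ∪ {near(c), near(e), near(f), ready(a), ready(b), ready(c), ready(e), ready(f)}  (18 atoms)
F2 = F1 ∪ {holds(a), holds(c)}  (20 atoms)
goal ⊆ F2  ⇒  h_max = 2

2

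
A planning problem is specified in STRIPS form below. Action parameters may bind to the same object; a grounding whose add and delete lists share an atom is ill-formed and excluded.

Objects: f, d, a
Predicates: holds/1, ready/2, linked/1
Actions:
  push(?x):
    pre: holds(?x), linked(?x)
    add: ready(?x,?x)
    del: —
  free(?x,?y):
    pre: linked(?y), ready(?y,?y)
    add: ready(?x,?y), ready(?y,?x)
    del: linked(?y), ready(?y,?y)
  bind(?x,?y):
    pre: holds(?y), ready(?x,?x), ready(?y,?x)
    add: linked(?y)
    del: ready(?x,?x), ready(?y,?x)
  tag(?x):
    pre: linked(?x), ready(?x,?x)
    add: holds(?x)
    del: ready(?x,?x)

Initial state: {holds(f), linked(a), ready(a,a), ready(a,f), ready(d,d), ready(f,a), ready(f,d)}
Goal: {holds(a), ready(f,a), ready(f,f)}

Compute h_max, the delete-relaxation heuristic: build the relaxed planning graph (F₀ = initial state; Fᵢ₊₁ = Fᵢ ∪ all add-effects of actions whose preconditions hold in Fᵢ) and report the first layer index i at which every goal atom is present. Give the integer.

2

F0 = init (7 atoms)
F1 = F0 ∪ {holds(a), linked(f), ready(a,d), ready(d,a)}  (11 atoms)
F2 = F1 ∪ {ready(f,f)}  (12 atoms)
goal ⊆ F2  ⇒  h_max = 2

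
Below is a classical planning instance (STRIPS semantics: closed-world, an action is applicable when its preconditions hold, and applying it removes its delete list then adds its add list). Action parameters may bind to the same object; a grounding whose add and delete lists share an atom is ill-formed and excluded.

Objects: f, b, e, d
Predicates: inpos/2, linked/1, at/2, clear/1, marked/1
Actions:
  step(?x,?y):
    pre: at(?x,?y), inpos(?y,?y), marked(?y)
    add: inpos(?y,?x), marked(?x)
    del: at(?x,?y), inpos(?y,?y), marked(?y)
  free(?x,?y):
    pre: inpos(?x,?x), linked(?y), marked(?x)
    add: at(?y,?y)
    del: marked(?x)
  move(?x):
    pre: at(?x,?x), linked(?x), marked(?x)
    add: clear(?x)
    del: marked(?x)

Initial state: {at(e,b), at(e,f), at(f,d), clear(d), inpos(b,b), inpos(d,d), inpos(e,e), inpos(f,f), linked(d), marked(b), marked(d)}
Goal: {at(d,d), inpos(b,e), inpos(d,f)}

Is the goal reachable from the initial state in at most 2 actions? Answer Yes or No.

1. step(f,d)  →  {at(e,b), at(e,f), clear(d), inpos(b,b), inpos(d,f), inpos(e,e), inpos(f,f), linked(d), marked(b), marked(f)}
2. step(e,b)  →  {at(e,f), clear(d), inpos(b,e), inpos(d,f), inpos(e,e), inpos(f,f), linked(d), marked(e), marked(f)}
3. free(f,d)  →  {at(d,d), at(e,f), clear(d), inpos(b,e), inpos(d,f), inpos(e,e), inpos(f,f), linked(d), marked(e)}
optimal plan length = 3; 3 > 2

No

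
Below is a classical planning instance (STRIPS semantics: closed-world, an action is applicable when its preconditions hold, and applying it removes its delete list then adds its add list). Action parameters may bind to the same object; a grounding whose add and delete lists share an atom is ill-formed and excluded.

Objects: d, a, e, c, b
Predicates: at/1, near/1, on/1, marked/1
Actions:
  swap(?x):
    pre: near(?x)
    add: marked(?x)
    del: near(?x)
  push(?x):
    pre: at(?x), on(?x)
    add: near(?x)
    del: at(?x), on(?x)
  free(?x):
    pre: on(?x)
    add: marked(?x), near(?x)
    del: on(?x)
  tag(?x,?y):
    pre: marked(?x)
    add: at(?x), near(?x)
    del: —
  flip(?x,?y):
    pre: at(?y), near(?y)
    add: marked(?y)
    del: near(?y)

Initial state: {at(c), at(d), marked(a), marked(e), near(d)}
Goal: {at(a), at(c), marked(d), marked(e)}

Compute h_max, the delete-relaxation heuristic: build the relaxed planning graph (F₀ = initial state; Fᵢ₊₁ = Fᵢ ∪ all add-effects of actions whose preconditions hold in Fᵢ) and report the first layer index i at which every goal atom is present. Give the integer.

1

F0 = init (5 atoms)
F1 = F0 ∪ {at(a), at(e), marked(d), near(a), near(e)}  (10 atoms)
goal ⊆ F1  ⇒  h_max = 1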